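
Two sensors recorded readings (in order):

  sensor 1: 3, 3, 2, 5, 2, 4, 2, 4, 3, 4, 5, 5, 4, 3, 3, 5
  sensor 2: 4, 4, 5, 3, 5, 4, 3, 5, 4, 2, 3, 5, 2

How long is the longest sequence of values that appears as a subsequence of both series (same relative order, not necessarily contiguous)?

8

Taking 3 at sensor 1[2]=sensor 2[4], 5 at sensor 1[4]=sensor 2[5], 4 at sensor 1[8]=sensor 2[6], 3 at sensor 1[9]=sensor 2[7], 5 at sensor 1[12]=sensor 2[8], 4 at sensor 1[13]=sensor 2[9], 3 at sensor 1[15]=sensor 2[11], 5 at sensor 1[16]=sensor 2[12] gives a common subsequence of length 8, and the DP table's final entry dp[16][13] is also 8, so no common subsequence is longer.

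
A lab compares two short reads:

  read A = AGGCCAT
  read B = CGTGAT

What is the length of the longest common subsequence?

Pick G (read A #2, read B #2), G (read A #3, read B #4), A (read A #6, read B #5), T (read A #7, read B #6); all 4 bases appear in both, in order. Since dp[7][6] = 4, nothing longer is possible.

4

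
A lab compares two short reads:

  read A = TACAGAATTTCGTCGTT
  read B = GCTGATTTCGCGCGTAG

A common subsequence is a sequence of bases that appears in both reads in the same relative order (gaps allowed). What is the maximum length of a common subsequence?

11

Pick T [1,3] → G [5,4] → A [7,5] → T [8,6] → T [9,7] → T [10,8] → C [11,11] → G [12,12] → C [14,13] → G [15,14] → T [16,15]; all 11 bases appear in both, in order. dp[17][17] = 11 confirms this is the maximum.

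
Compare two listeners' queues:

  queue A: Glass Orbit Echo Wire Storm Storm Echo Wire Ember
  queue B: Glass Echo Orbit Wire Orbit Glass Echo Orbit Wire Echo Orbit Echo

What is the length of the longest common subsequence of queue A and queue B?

5

Pick Glass [1,1]; then Orbit [2,5]; then Echo [3,7]; then Wire [4,9]; then Echo [7,12]; all 5 songs appear in both, in order. Since dp[9][12] = 5, nothing longer is possible.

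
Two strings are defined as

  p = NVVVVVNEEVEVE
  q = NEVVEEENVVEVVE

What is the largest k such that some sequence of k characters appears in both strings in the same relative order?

One common subsequence of length 9: N (p #1, q #1), V (p #2, q #3), V (p #3, q #4), V (p #5, q #9), V (p #6, q #10), E (p #9, q #11), V (p #10, q #12), V (p #12, q #13), E (p #13, q #14). dp[13][14] = 9 confirms this is the maximum.

9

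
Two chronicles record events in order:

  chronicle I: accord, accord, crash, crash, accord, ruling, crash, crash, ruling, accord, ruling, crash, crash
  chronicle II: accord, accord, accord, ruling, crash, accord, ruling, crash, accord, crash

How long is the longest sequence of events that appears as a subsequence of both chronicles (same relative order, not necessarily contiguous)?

9

Taking accord [1,1], then accord [2,2], then accord [5,3], then ruling [6,4], then crash [8,5], then accord [10,6], then ruling [11,7], then crash [12,8], then crash [13,10] gives a common subsequence of length 9. The LCS DP gives dp[13][10] = 9, so this is optimal.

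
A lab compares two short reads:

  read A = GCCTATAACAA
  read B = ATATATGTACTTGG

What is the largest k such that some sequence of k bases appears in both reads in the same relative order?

Pick T at read A[4]=read B[2] → A at read A[5]=read B[3] → T at read A[6]=read B[4] → A at read A[7]=read B[5] → A at read A[8]=read B[9] → C at read A[9]=read B[10]; all 6 bases appear in both, in order. Since dp[11][14] = 6, nothing longer is possible.

6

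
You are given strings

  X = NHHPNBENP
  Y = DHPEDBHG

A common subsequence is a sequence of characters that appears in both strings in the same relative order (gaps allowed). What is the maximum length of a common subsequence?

3

Pick H [3,2]; then P [4,3]; then B [6,6]; all 3 characters appear in both, in order. The LCS DP gives dp[9][8] = 3, so this is optimal.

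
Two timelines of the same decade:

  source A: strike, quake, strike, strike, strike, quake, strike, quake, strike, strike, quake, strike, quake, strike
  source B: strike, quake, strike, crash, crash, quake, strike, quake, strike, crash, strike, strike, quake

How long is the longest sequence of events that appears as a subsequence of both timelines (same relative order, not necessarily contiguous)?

Match strike [1,1], quake [2,2], strike [3,3], quake [6,6], strike [7,7], quake [8,8], strike [9,9], strike [10,11], strike [12,12], quake [13,13] — 10 events in the same relative order in both. The LCS DP gives dp[14][13] = 10, so this is optimal.

10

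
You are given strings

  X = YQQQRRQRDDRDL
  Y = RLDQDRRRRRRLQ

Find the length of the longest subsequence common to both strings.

Pick Q [2,4] → R [5,8] → R [6,9] → R [8,10] → R [11,11] → L [13,12]; all 6 characters appear in both, in order. The LCS DP gives dp[13][13] = 6, so this is optimal.

6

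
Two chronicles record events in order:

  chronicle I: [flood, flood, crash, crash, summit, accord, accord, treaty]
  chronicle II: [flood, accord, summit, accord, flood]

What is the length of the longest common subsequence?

3

One common subsequence of length 3: flood [1,1] → summit [5,3] → accord [6,4]. The LCS DP gives dp[8][5] = 3, so this is optimal.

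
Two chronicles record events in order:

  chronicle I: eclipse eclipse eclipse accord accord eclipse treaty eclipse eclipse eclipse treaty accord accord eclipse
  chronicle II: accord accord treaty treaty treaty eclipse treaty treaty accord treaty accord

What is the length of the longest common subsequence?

7

Pick accord at chronicle I[4]=chronicle II[1], accord at chronicle I[5]=chronicle II[2], eclipse at chronicle I[6]=chronicle II[6], treaty at chronicle I[7]=chronicle II[7], treaty at chronicle I[11]=chronicle II[8], accord at chronicle I[12]=chronicle II[9], accord at chronicle I[13]=chronicle II[11]; all 7 events appear in both, in order. The LCS DP gives dp[14][11] = 7, so this is optimal.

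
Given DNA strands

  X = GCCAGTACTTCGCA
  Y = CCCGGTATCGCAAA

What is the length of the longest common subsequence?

Pick C [2,2]; then C [3,3]; then G [5,5]; then T [6,6]; then A [7,7]; then T [10,8]; then C [11,9]; then G [12,10]; then C [13,11]; then A [14,14]; all 10 bases appear in both, in order. dp[14][14] = 10 confirms this is the maximum.

10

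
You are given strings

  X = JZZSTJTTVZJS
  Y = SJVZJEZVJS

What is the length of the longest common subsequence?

Let dp[i][j] be the LCS length of the first i characters of X and the first j characters of Y. dp[i][j] = dp[i-1][j-1]+1 when the i-th and j-th characters match, else max(dp[i-1][j], dp[i][j-1]).
    ·  S  J  V  Z  J  E  Z  V  J  S
 ·  0  0  0  0  0  0  0  0  0  0  0
 J  0  0  1  1  1  1  1  1  1  1  1
 Z  0  0  1  1  2  2  2  2  2  2  2
 Z  0  0  1  1  2  2  2  3  3  3  3
 S  0  1  1  1  2  2  2  3  3  3  4
 T  0  1  1  1  2  2  2  3  3  3  4
 J  0  1  2  2  2  3  3  3  3  4  4
 T  0  1  2  2  2  3  3  3  3  4  4
 T  0  1  2  2  2  3  3  3  3  4  4
 V  0  1  2  3  3  3  3  3  4  4  4
 Z  0  1  2  3  4  4  4  4  4  4  4
 J  0  1  2  3  4  5  5  5  5  5  5
 S  0  1  2  3  4  5  5  5  5  5  6
dp[12][10] = 6. One LCS (by backtracking along matches): JZZVJS.

6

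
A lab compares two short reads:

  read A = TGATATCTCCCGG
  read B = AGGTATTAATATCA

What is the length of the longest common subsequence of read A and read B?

Pick T (read A #1, read B #4), A (read A #3, read B #5), T (read A #4, read B #7), A (read A #5, read B #9), T (read A #6, read B #10), T (read A #8, read B #12), C (read A #9, read B #13); all 7 bases appear in both, in order, and the DP table's final entry dp[13][14] is also 7, so no common subsequence is longer.

7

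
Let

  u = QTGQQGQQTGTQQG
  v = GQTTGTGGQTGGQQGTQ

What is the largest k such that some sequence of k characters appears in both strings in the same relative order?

Taking Q [1,2], then T [2,6], then G [3,8], then Q [4,9], then G [6,12], then Q [7,13], then Q [8,14], then G [10,15], then T [11,16], then Q [13,17] gives a common subsequence of length 10. dp[14][17] = 10 confirms this is the maximum.

10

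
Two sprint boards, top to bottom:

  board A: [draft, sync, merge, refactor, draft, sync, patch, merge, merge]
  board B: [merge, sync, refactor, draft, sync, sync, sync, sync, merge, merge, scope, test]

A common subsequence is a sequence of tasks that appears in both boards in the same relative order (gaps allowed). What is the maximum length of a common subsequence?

6

Pick sync at board A[2]=board B[2]; then refactor at board A[4]=board B[3]; then draft at board A[5]=board B[4]; then sync at board A[6]=board B[8]; then merge at board A[8]=board B[9]; then merge at board A[9]=board B[10]; all 6 tasks appear in both, in order. The LCS DP gives dp[9][12] = 6, so this is optimal.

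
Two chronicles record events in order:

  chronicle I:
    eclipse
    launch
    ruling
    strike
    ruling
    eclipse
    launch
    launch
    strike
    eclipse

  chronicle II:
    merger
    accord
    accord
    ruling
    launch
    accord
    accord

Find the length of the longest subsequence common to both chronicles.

One common subsequence of length 2: ruling [5,4]; then launch [7,5]. The LCS DP gives dp[10][7] = 2, so this is optimal.

2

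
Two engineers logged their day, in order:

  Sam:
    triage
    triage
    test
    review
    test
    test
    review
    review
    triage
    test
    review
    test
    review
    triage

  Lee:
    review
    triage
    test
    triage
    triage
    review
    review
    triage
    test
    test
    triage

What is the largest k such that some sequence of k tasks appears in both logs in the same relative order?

Taking triage (Sam #1, Lee #4), triage (Sam #2, Lee #5), review (Sam #7, Lee #6), review (Sam #8, Lee #7), triage (Sam #9, Lee #8), test (Sam #10, Lee #9), test (Sam #12, Lee #10), triage (Sam #14, Lee #11) gives a common subsequence of length 8, and the DP table's final entry dp[14][11] is also 8, so no common subsequence is longer.

8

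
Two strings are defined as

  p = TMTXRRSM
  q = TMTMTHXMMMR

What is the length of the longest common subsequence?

Let dp[i][j] be the LCS length of the first i characters of p and the first j characters of q. dp[i][j] = dp[i-1][j-1]+1 when the i-th and j-th characters match, else max(dp[i-1][j], dp[i][j-1]).
    ·  T  M  T  M  T  H  X  M  M  M  R
 ·  0  0  0  0  0  0  0  0  0  0  0  0
 T  0  1  1  1  1  1  1  1  1  1  1  1
 M  0  1  2  2  2  2  2  2  2  2  2  2
 T  0  1  2  3  3  3  3  3  3  3  3  3
 X  0  1  2  3  3  3  3  4  4  4  4  4
 R  0  1  2  3  3  3  3  4  4  4  4  5
 R  0  1  2  3  3  3  3  4  4  4  4  5
 S  0  1  2  3  3  3  3  4  4  4  4  5
 M  0  1  2  3  4  4  4  4  5  5  5  5
dp[8][11] = 5. One LCS (by backtracking along matches): TMTXR.

5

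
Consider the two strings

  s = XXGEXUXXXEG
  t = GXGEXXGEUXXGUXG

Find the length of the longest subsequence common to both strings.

9

Taking X [1,5]; then X [2,6]; then G [3,7]; then E [4,8]; then U [6,9]; then X [7,10]; then X [8,11]; then X [9,14]; then G [11,15] gives a common subsequence of length 9. The LCS DP gives dp[11][15] = 9, so this is optimal.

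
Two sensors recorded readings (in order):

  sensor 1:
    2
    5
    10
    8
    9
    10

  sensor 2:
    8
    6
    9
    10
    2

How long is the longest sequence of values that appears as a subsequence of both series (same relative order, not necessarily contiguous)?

3

Let dp[i][j] be the LCS length of the first i values of sensor 1 and the first j values of sensor 2. dp[i][j] = dp[i-1][j-1]+1 when the i-th and j-th values match, else max(dp[i-1][j], dp[i][j-1]).
    ·  8  6  9 10  2
 ·  0  0  0  0  0  0
 2  0  0  0  0  0  1
 5  0  0  0  0  0  1
10  0  0  0  0  1  1
 8  0  1  1  1  1  1
 9  0  1  1  2  2  2
10  0  1  1  2  3  3
dp[6][5] = 3. One LCS (by backtracking along matches): 8, 9, 10.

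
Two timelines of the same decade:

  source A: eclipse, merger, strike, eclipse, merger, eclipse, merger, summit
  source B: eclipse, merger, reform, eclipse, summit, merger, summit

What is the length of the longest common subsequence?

5

One common subsequence of length 5: eclipse (source A #1, source B #1) → merger (source A #2, source B #2) → eclipse (source A #4, source B #4) → merger (source A #7, source B #6) → summit (source A #8, source B #7). The LCS DP gives dp[8][7] = 5, so this is optimal.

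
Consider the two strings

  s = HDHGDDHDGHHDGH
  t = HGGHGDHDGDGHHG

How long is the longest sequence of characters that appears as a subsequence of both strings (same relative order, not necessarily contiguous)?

10

Match H [1,1], then H [3,4], then G [4,5], then D [5,6], then D [6,8], then D [8,10], then G [9,11], then H [10,12], then H [11,13], then G [13,14] — 10 characters in the same relative order in both, and the DP table's final entry dp[14][14] is also 10, so no common subsequence is longer.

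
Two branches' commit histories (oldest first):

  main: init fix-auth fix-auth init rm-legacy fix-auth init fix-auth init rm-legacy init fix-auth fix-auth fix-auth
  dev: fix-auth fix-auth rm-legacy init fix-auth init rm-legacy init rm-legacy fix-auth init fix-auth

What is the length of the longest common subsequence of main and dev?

Match fix-auth at main[2]=dev[1]; then fix-auth at main[3]=dev[2]; then rm-legacy at main[5]=dev[3]; then init at main[7]=dev[4]; then fix-auth at main[8]=dev[5]; then init at main[9]=dev[6]; then rm-legacy at main[10]=dev[7]; then init at main[11]=dev[8]; then fix-auth at main[12]=dev[10]; then fix-auth at main[14]=dev[12] — 10 commits in the same relative order in both. The LCS DP gives dp[14][12] = 10, so this is optimal.

10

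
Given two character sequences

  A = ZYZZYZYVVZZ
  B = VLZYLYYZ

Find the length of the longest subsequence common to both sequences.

Pick Z [1,3] → Y [2,4] → Y [5,6] → Y [7,7] → Z [11,8]; all 5 characters appear in both, in order. Since dp[11][8] = 5, nothing longer is possible.

5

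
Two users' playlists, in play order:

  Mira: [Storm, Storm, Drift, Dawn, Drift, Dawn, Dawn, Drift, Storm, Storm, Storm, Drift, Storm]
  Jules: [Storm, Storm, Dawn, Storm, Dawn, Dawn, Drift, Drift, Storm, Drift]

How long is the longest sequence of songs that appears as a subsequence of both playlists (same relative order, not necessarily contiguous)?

One common subsequence of length 8: Storm [1,1] → Storm [2,2] → Dawn [4,3] → Dawn [6,5] → Dawn [7,6] → Drift [8,8] → Storm [11,9] → Drift [12,10]. Since dp[13][10] = 8, nothing longer is possible.

8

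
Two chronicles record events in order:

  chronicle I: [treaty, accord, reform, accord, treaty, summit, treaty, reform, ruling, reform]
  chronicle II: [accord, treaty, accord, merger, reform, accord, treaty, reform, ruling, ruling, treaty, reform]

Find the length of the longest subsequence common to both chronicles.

8

Pick treaty [1,2], accord [2,3], reform [3,5], accord [4,6], treaty [7,7], reform [8,8], ruling [9,10], reform [10,12]; all 8 events appear in both, in order. Since dp[10][12] = 8, nothing longer is possible.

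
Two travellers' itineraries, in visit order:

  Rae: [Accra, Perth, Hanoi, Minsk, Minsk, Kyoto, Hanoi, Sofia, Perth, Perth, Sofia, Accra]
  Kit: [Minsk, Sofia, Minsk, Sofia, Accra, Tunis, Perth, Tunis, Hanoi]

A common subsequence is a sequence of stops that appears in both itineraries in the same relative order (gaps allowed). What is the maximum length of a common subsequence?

4

Match Minsk at Rae[4]=Kit[1], Minsk at Rae[5]=Kit[3], Sofia at Rae[8]=Kit[4], Perth at Rae[9]=Kit[7] — 4 stops in the same relative order in both, and the DP table's final entry dp[12][9] is also 4, so no common subsequence is longer.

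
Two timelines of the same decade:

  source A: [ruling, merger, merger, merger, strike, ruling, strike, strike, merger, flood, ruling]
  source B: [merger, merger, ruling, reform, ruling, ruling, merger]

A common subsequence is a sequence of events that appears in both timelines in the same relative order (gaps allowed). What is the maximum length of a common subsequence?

Taking merger (source A #2, source B #1) → merger (source A #3, source B #2) → ruling (source A #6, source B #6) → merger (source A #9, source B #7) gives a common subsequence of length 4, and the DP table's final entry dp[11][7] is also 4, so no common subsequence is longer.

4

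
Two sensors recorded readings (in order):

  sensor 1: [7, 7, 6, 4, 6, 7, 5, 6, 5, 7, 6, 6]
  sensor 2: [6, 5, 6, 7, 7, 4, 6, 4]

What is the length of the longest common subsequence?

Let dp[i][j] be the LCS length of the first i values of sensor 1 and the first j values of sensor 2. dp[i][j] = dp[i-1][j-1]+1 when the i-th and j-th values match, else max(dp[i-1][j], dp[i][j-1]).
    ·  6  5  6  7  7  4  6  4
 ·  0  0  0  0  0  0  0  0  0
 7  0  0  0  0  1  1  1  1  1
 7  0  0  0  0  1  2  2  2  2
 6  0  1  1  1  1  2  2  3  3
 4  0  1  1  1  1  2  3  3  4
 6  0  1  1  2  2  2  3  4  4
 7  0  1  1  2  3  3  3  4  4
 5  0  1  2  2  3  3  3  4  4
 6  0  1  2  3  3  3  3  4  4
 5  0  1  2  3  3  3  3  4  4
 7  0  1  2  3  4  4  4  4  4
 6  0  1  2  3  4  4  4  5  5
 6  0  1  2  3  4  4  4  5  5
dp[12][8] = 5. One LCS (by backtracking along matches): 6, 6, 7, 7, 6.

5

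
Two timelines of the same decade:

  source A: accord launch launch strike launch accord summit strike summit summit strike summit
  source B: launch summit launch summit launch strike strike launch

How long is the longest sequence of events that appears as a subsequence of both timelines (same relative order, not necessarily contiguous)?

5

One common subsequence of length 5: launch [2,1], then launch [3,3], then launch [5,5], then strike [8,6], then strike [11,7]. The LCS DP gives dp[12][8] = 5, so this is optimal.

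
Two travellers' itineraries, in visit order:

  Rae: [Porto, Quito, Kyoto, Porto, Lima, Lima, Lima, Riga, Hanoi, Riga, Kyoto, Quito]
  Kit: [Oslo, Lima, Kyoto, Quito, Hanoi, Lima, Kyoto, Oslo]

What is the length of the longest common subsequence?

Pick Quito [2,4]; then Lima [7,6]; then Kyoto [11,7]; all 3 stops appear in both, in order, and the DP table's final entry dp[12][8] is also 3, so no common subsequence is longer.

3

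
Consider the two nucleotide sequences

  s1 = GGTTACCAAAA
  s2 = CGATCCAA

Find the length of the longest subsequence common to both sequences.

Match G (s1 #1, s2 #2), T (s1 #4, s2 #4), C (s1 #6, s2 #5), C (s1 #7, s2 #6), A (s1 #10, s2 #7), A (s1 #11, s2 #8) — 6 bases in the same relative order in both. The LCS DP gives dp[11][8] = 6, so this is optimal.

6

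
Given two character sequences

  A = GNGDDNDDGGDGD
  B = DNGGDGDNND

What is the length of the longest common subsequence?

7

Let dp[i][j] be the LCS length of the first i characters of A and the first j characters of B. dp[i][j] = dp[i-1][j-1]+1 when the i-th and j-th characters match, else max(dp[i-1][j], dp[i][j-1]).
    ·  D  N  G  G  D  G  D  N  N  D
 ·  0  0  0  0  0  0  0  0  0  0  0
 G  0  0  0  1  1  1  1  1  1  1  1
 N  0  0  1  1  1  1  1  1  2  2  2
 G  0  0  1  2  2  2  2  2  2  2  2
 D  0  1  1  2  2  3  3  3  3  3  3
 D  0  1  1  2  2  3  3  4  4  4  4
 N  0  1  2  2  2  3  3  4  5  5  5
 D  0  1  2  2  2  3  3  4  5  5  6
 D  0  1  2  2  2  3  3  4  5  5  6
 G  0  1  2  3  3  3  4  4  5  5  6
 G  0  1  2  3  4  4  4  4  5  5  6
 D  0  1  2  3  4  5  5  5  5  5  6
 G  0  1  2  3  4  5  6  6  6  6  6
 D  0  1  2  3  4  5  6  7  7  7  7
dp[13][10] = 7. One LCS (by backtracking along matches): DNGGDGD.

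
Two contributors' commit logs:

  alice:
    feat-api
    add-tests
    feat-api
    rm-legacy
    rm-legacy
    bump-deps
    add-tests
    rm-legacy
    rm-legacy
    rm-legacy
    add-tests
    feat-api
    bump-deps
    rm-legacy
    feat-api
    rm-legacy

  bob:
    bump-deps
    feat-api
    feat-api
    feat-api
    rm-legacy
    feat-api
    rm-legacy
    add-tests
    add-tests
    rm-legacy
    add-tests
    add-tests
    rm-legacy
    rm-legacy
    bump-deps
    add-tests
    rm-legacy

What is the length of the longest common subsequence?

10

Match feat-api [1,3]; then feat-api [3,4]; then rm-legacy [4,5]; then rm-legacy [5,7]; then add-tests [7,9]; then rm-legacy [8,10]; then rm-legacy [9,13]; then rm-legacy [10,14]; then add-tests [11,16]; then rm-legacy [16,17] — 10 commits in the same relative order in both. Since dp[16][17] = 10, nothing longer is possible.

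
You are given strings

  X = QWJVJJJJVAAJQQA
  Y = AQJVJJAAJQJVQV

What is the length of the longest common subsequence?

10

One common subsequence of length 10: Q at X[1]=Y[2] → J at X[3]=Y[3] → V at X[4]=Y[4] → J at X[7]=Y[5] → J at X[8]=Y[6] → A at X[10]=Y[7] → A at X[11]=Y[8] → J at X[12]=Y[9] → Q at X[13]=Y[10] → Q at X[14]=Y[13]. dp[15][14] = 10 confirms this is the maximum.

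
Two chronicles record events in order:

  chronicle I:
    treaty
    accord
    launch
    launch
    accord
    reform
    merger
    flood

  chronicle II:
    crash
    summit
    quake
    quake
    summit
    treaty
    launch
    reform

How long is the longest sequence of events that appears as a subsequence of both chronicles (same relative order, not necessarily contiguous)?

Match treaty at chronicle I[1]=chronicle II[6] → launch at chronicle I[4]=chronicle II[7] → reform at chronicle I[6]=chronicle II[8] — 3 events in the same relative order in both, and the DP table's final entry dp[8][8] is also 3, so no common subsequence is longer.

3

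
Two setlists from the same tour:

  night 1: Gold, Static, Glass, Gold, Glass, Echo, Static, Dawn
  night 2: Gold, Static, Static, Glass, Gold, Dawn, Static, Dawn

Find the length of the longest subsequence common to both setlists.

Pick Gold at night 1[1]=night 2[1], Static at night 1[2]=night 2[3], Glass at night 1[3]=night 2[4], Gold at night 1[4]=night 2[5], Static at night 1[7]=night 2[7], Dawn at night 1[8]=night 2[8]; all 6 songs appear in both, in order. The LCS DP gives dp[8][8] = 6, so this is optimal.

6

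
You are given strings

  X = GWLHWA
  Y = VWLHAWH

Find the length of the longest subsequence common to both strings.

4

Let dp[i][j] be the LCS length of the first i characters of X and the first j characters of Y. dp[i][j] = dp[i-1][j-1]+1 when the i-th and j-th characters match, else max(dp[i-1][j], dp[i][j-1]).
    ·  V  W  L  H  A  W  H
 ·  0  0  0  0  0  0  0  0
 G  0  0  0  0  0  0  0  0
 W  0  0  1  1  1  1  1  1
 L  0  0  1  2  2  2  2  2
 H  0  0  1  2  3  3  3  3
 W  0  0  1  2  3  3  4  4
 A  0  0  1  2  3  4  4  4
dp[6][7] = 4. One LCS (by backtracking along matches): WLHW.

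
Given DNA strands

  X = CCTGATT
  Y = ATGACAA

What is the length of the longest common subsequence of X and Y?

3

Let dp[i][j] be the LCS length of the first i bases of X and the first j bases of Y. dp[i][j] = dp[i-1][j-1]+1 when the i-th and j-th bases match, else max(dp[i-1][j], dp[i][j-1]).
    ·  A  T  G  A  C  A  A
 ·  0  0  0  0  0  0  0  0
 C  0  0  0  0  0  1  1  1
 C  0  0  0  0  0  1  1  1
 T  0  0  1  1  1  1  1  1
 G  0  0  1  2  2  2  2  2
 A  0  1  1  2  3  3  3  3
 T  0  1  2  2  3  3  3  3
 T  0  1  2  2  3  3  3  3
dp[7][7] = 3. One LCS (by backtracking along matches): TGA.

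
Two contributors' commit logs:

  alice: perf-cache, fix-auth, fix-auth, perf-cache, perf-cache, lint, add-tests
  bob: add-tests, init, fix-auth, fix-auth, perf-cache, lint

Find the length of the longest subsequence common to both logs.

One common subsequence of length 4: fix-auth at alice[2]=bob[3], then fix-auth at alice[3]=bob[4], then perf-cache at alice[5]=bob[5], then lint at alice[6]=bob[6]. Since dp[7][6] = 4, nothing longer is possible.

4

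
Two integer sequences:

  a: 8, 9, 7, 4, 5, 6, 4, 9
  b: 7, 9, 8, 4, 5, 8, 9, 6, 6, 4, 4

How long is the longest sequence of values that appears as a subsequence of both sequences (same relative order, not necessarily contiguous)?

Pick 8 at a[1]=b[3], 4 at a[4]=b[4], 5 at a[5]=b[5], 6 at a[6]=b[9], 4 at a[7]=b[11]; all 5 values appear in both, in order. dp[8][11] = 5 confirms this is the maximum.

5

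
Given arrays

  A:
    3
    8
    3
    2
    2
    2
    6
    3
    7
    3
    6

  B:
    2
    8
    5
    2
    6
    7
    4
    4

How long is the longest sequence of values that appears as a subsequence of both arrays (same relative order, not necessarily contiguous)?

4

Let dp[i][j] be the LCS length of the first i values of A and the first j values of B. dp[i][j] = dp[i-1][j-1]+1 when the i-th and j-th values match, else max(dp[i-1][j], dp[i][j-1]).
    ·  2  8  5  2  6  7  4  4
 ·  0  0  0  0  0  0  0  0  0
 3  0  0  0  0  0  0  0  0  0
 8  0  0  1  1  1  1  1  1  1
 3  0  0  1  1  1  1  1  1  1
 2  0  1  1  1  2  2  2  2  2
 2  0  1  1  1  2  2  2  2  2
 2  0  1  1  1  2  2  2  2  2
 6  0  1  1  1  2  3  3  3  3
 3  0  1  1  1  2  3  3  3  3
 7  0  1  1  1  2  3  4  4  4
 3  0  1  1  1  2  3  4  4  4
 6  0  1  1  1  2  3  4  4  4
dp[11][8] = 4. One LCS (by backtracking along matches): 8, 2, 6, 7.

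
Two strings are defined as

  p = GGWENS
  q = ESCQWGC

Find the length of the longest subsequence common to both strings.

2

One common subsequence of length 2: E at p[4]=q[1], S at p[6]=q[2]. Since dp[6][7] = 2, nothing longer is possible.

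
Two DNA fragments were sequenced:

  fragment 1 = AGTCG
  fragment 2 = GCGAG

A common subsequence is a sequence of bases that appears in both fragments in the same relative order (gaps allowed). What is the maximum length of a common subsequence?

3

Match G [2,1], C [4,2], G [5,5] — 3 bases in the same relative order in both. Since dp[5][5] = 3, nothing longer is possible.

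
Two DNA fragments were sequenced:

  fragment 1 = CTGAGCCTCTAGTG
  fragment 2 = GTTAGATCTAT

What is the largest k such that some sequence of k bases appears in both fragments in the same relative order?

8

One common subsequence of length 8: T (fragment 1 #2, fragment 2 #3) → G (fragment 1 #3, fragment 2 #5) → A (fragment 1 #4, fragment 2 #6) → T (fragment 1 #8, fragment 2 #7) → C (fragment 1 #9, fragment 2 #8) → T (fragment 1 #10, fragment 2 #9) → A (fragment 1 #11, fragment 2 #10) → T (fragment 1 #13, fragment 2 #11). The LCS DP gives dp[14][11] = 8, so this is optimal.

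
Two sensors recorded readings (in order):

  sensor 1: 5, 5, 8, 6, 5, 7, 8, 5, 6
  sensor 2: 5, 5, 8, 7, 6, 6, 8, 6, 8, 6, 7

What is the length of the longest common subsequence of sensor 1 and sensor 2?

One common subsequence of length 6: 5 (sensor 1 #1, sensor 2 #1); then 5 (sensor 1 #2, sensor 2 #2); then 8 (sensor 1 #3, sensor 2 #7); then 6 (sensor 1 #4, sensor 2 #8); then 8 (sensor 1 #7, sensor 2 #9); then 6 (sensor 1 #9, sensor 2 #10). The LCS DP gives dp[9][11] = 6, so this is optimal.

6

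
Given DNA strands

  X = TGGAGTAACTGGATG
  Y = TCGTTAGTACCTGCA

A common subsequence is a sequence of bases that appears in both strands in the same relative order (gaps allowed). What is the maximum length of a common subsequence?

10

Match T [1,1], G [2,3], A [4,6], G [5,7], T [6,8], A [7,9], C [9,11], T [10,12], G [11,13], A [13,15] — 10 bases in the same relative order in both. The LCS DP gives dp[15][15] = 10, so this is optimal.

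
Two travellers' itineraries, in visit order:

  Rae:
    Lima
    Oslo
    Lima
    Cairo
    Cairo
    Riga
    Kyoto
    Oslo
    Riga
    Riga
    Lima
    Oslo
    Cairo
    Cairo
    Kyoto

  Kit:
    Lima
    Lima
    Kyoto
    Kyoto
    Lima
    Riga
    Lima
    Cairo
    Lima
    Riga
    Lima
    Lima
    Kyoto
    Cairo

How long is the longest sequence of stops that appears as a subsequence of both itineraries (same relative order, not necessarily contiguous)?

Match Lima [1,1]; then Lima [3,2]; then Kyoto [7,4]; then Riga [9,6]; then Riga [10,10]; then Lima [11,12]; then Cairo [14,14] — 7 stops in the same relative order in both. Since dp[15][14] = 7, nothing longer is possible.

7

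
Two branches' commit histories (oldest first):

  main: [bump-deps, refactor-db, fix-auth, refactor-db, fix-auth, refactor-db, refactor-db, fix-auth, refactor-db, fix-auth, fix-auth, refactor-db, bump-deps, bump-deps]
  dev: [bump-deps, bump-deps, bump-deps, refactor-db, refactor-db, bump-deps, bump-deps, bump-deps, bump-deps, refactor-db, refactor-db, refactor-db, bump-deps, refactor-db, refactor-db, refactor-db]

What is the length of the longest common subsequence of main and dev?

7

Match bump-deps at main[1]=dev[9], refactor-db at main[2]=dev[10], refactor-db at main[4]=dev[11], refactor-db at main[6]=dev[12], refactor-db at main[7]=dev[14], refactor-db at main[9]=dev[15], refactor-db at main[12]=dev[16] — 7 commits in the same relative order in both, and the DP table's final entry dp[14][16] is also 7, so no common subsequence is longer.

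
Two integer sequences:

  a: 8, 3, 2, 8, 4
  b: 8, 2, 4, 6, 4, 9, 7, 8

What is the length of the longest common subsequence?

3

Match 8 [1,1]; then 2 [3,2]; then 8 [4,8] — 3 values in the same relative order in both. Since dp[5][8] = 3, nothing longer is possible.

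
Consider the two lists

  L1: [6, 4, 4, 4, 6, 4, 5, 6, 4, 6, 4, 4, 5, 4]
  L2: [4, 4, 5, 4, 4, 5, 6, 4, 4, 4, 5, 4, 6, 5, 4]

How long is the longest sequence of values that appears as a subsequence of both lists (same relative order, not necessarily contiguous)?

11

Match 4 [2,1] → 4 [3,2] → 4 [4,4] → 4 [6,5] → 5 [7,6] → 6 [8,7] → 4 [9,9] → 4 [11,10] → 4 [12,12] → 5 [13,14] → 4 [14,15] — 11 values in the same relative order in both. dp[14][15] = 11 confirms this is the maximum.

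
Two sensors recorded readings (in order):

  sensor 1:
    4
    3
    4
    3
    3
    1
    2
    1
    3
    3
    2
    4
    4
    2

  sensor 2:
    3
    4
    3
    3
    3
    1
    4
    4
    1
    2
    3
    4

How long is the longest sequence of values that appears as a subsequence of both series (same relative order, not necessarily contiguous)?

8

One common subsequence of length 8: 4 (sensor 1 #1, sensor 2 #2) → 3 (sensor 1 #2, sensor 2 #3) → 3 (sensor 1 #4, sensor 2 #4) → 3 (sensor 1 #5, sensor 2 #5) → 1 (sensor 1 #6, sensor 2 #9) → 2 (sensor 1 #7, sensor 2 #10) → 3 (sensor 1 #10, sensor 2 #11) → 4 (sensor 1 #13, sensor 2 #12). The LCS DP gives dp[14][12] = 8, so this is optimal.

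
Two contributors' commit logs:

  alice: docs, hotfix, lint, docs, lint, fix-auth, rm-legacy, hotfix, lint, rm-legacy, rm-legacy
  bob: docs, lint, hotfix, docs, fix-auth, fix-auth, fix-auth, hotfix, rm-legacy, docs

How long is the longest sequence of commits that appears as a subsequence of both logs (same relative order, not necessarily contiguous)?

6

One common subsequence of length 6: docs at alice[1]=bob[1], hotfix at alice[2]=bob[3], docs at alice[4]=bob[4], fix-auth at alice[6]=bob[7], hotfix at alice[8]=bob[8], rm-legacy at alice[10]=bob[9]. dp[11][10] = 6 confirms this is the maximum.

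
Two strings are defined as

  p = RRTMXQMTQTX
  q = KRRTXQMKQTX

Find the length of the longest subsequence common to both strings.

9

Match R (p #1, q #2) → R (p #2, q #3) → T (p #3, q #4) → X (p #5, q #5) → Q (p #6, q #6) → M (p #7, q #7) → Q (p #9, q #9) → T (p #10, q #10) → X (p #11, q #11) — 9 characters in the same relative order in both. Since dp[11][11] = 9, nothing longer is possible.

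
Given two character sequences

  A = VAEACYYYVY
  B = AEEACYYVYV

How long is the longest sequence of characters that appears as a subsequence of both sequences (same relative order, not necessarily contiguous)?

Match A [2,1], then E [3,3], then A [4,4], then C [5,5], then Y [6,6], then Y [7,7], then Y [8,9], then V [9,10] — 8 characters in the same relative order in both, and the DP table's final entry dp[10][10] is also 8, so no common subsequence is longer.

8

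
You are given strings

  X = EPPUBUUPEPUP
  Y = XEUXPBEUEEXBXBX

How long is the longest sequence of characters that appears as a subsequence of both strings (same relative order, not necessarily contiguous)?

One common subsequence of length 5: E (X #1, Y #2), then P (X #3, Y #5), then B (X #5, Y #6), then U (X #6, Y #8), then E (X #9, Y #10). dp[12][15] = 5 confirms this is the maximum.

5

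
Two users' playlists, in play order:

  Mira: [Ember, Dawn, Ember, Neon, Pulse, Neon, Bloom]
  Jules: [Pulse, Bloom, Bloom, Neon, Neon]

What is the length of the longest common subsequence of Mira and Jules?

2

Pick Neon [4,4], Neon [6,5]; all 2 songs appear in both, in order. The LCS DP gives dp[7][5] = 2, so this is optimal.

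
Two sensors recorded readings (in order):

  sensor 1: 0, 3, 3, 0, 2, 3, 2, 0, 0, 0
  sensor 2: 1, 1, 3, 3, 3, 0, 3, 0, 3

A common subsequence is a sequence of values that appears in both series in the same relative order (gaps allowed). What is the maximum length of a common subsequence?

5

Taking 3 [2,4], 3 [3,5], 0 [4,6], 3 [6,7], 0 [8,8] gives a common subsequence of length 5, and the DP table's final entry dp[10][9] is also 5, so no common subsequence is longer.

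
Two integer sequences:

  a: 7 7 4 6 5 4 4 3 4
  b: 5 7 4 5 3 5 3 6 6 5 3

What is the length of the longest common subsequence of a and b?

One common subsequence of length 5: 7 (a #2, b #2), then 4 (a #3, b #3), then 6 (a #4, b #9), then 5 (a #5, b #10), then 3 (a #8, b #11). The LCS DP gives dp[9][11] = 5, so this is optimal.

5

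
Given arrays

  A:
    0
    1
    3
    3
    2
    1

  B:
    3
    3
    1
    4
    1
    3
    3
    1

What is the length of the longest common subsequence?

4

One common subsequence of length 4: 1 [2,5] → 3 [3,6] → 3 [4,7] → 1 [6,8]. The LCS DP gives dp[6][8] = 4, so this is optimal.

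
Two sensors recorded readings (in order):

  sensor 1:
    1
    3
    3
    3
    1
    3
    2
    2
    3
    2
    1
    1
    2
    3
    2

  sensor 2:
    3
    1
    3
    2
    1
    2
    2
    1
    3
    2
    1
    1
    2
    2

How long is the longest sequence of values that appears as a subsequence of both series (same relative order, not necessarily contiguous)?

11

Taking 1 (sensor 1 #1, sensor 2 #2); then 3 (sensor 1 #2, sensor 2 #3); then 1 (sensor 1 #5, sensor 2 #5); then 2 (sensor 1 #7, sensor 2 #6); then 2 (sensor 1 #8, sensor 2 #7); then 3 (sensor 1 #9, sensor 2 #9); then 2 (sensor 1 #10, sensor 2 #10); then 1 (sensor 1 #11, sensor 2 #11); then 1 (sensor 1 #12, sensor 2 #12); then 2 (sensor 1 #13, sensor 2 #13); then 2 (sensor 1 #15, sensor 2 #14) gives a common subsequence of length 11. The LCS DP gives dp[15][14] = 11, so this is optimal.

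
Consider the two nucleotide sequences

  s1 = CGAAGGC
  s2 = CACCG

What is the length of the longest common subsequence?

3

Let dp[i][j] be the LCS length of the first i bases of s1 and the first j bases of s2. dp[i][j] = dp[i-1][j-1]+1 when the i-th and j-th bases match, else max(dp[i-1][j], dp[i][j-1]).
    ·  C  A  C  C  G
 ·  0  0  0  0  0  0
 C  0  1  1  1  1  1
 G  0  1  1  1  1  2
 A  0  1  2  2  2  2
 A  0  1  2  2  2  2
 G  0  1  2  2  2  3
 G  0  1  2  2  2  3
 C  0  1  2  3  3  3
dp[7][5] = 3. One LCS (by backtracking along matches): CAG.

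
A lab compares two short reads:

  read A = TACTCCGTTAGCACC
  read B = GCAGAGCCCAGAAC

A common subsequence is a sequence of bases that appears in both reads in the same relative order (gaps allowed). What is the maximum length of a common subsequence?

8

One common subsequence of length 8: A at read A[2]=read B[5] → C at read A[3]=read B[7] → C at read A[5]=read B[8] → C at read A[6]=read B[9] → G at read A[7]=read B[11] → A at read A[10]=read B[12] → A at read A[13]=read B[13] → C at read A[15]=read B[14]. dp[15][14] = 8 confirms this is the maximum.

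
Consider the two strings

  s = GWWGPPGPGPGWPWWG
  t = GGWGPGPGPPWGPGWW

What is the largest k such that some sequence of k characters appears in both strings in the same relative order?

Pick G (s #1, t #2); then W (s #3, t #3); then G (s #4, t #4); then P (s #5, t #5); then P (s #6, t #7); then G (s #7, t #8); then P (s #8, t #10); then G (s #9, t #12); then P (s #10, t #13); then G (s #11, t #14); then W (s #14, t #15); then W (s #15, t #16); all 12 characters appear in both, in order. The LCS DP gives dp[16][16] = 12, so this is optimal.

12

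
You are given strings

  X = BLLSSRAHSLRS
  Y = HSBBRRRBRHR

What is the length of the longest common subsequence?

4

Let dp[i][j] be the LCS length of the first i characters of X and the first j characters of Y. dp[i][j] = dp[i-1][j-1]+1 when the i-th and j-th characters match, else max(dp[i-1][j], dp[i][j-1]).
    ·  H  S  B  B  R  R  R  B  R  H  R
 ·  0  0  0  0  0  0  0  0  0  0  0  0
 B  0  0  0  1  1  1  1  1  1  1  1  1
 L  0  0  0  1  1  1  1  1  1  1  1  1
 L  0  0  0  1  1  1  1  1  1  1  1  1
 S  0  0  1  1  1  1  1  1  1  1  1  1
 S  0  0  1  1  1  1  1  1  1  1  1  1
 R  0  0  1  1  1  2  2  2  2  2  2  2
 A  0  0  1  1  1  2  2  2  2  2  2  2
 H  0  1  1  1  1  2  2  2  2  2  3  3
 S  0  1  2  2  2  2  2  2  2  2  3  3
 L  0  1  2  2  2  2  2  2  2  2  3  3
 R  0  1  2  2  2  3  3  3  3  3  3  4
 S  0  1  2  2  2  3  3  3  3  3  3  4
dp[12][11] = 4. One LCS (by backtracking along matches): BRHR.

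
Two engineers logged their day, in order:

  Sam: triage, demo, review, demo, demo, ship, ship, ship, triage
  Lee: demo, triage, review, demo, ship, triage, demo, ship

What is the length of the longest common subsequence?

Pick triage at Sam[1]=Lee[2], then review at Sam[3]=Lee[3], then demo at Sam[4]=Lee[4], then demo at Sam[5]=Lee[7], then ship at Sam[8]=Lee[8]; all 5 tasks appear in both, in order. The LCS DP gives dp[9][8] = 5, so this is optimal.

5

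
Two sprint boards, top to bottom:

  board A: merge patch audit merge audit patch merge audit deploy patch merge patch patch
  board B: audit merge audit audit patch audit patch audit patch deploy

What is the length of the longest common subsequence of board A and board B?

Pick merge at board A[1]=board B[2], then audit at board A[3]=board B[3], then audit at board A[5]=board B[4], then patch at board A[6]=board B[5], then audit at board A[8]=board B[6], then patch at board A[10]=board B[7], then patch at board A[12]=board B[9]; all 7 tasks appear in both, in order. The LCS DP gives dp[13][10] = 7, so this is optimal.

7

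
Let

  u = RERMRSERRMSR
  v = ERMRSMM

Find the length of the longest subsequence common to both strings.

Let dp[i][j] be the LCS length of the first i characters of u and the first j characters of v. dp[i][j] = dp[i-1][j-1]+1 when the i-th and j-th characters match, else max(dp[i-1][j], dp[i][j-1]).
    ·  E  R  M  R  S  M  M
 ·  0  0  0  0  0  0  0  0
 R  0  0  1  1  1  1  1  1
 E  0  1  1  1  1  1  1  1
 R  0  1  2  2  2  2  2  2
 M  0  1  2  3  3  3  3  3
 R  0  1  2  3  4  4  4  4
 S  0  1  2  3  4  5  5  5
 E  0  1  2  3  4  5  5  5
 R  0  1  2  3  4  5  5  5
 R  0  1  2  3  4  5  5  5
 M  0  1  2  3  4  5  6  6
 S  0  1  2  3  4  5  6  6
 R  0  1  2  3  4  5  6  6
dp[12][7] = 6. One LCS (by backtracking along matches): ERMRSM.

6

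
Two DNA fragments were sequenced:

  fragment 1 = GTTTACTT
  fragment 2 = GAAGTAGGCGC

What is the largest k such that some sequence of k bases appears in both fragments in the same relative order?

Let dp[i][j] be the LCS length of the first i bases of fragment 1 and the first j bases of fragment 2. dp[i][j] = dp[i-1][j-1]+1 when the i-th and j-th bases match, else max(dp[i-1][j], dp[i][j-1]).
    ·  G  A  A  G  T  A  G  G  C  G  C
 ·  0  0  0  0  0  0  0  0  0  0  0  0
 G  0  1  1  1  1  1  1  1  1  1  1  1
 T  0  1  1  1  1  2  2  2  2  2  2  2
 T  0  1  1  1  1  2  2  2  2  2  2  2
 T  0  1  1  1  1  2  2  2  2  2  2  2
 A  0  1  2  2  2  2  3  3  3  3  3  3
 C  0  1  2  2  2  2  3  3  3  4  4  4
 T  0  1  2  2  2  3  3  3  3  4  4  4
 T  0  1  2  2  2  3  3  3  3  4  4  4
dp[8][11] = 4. One LCS (by backtracking along matches): GTAC.

4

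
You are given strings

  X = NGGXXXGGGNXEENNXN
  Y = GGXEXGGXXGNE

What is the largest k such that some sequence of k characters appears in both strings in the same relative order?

9

One common subsequence of length 9: G [2,1]; then G [3,2]; then X [4,3]; then X [6,5]; then G [7,6]; then G [8,7]; then G [9,10]; then N [10,11]; then E [13,12]. The LCS DP gives dp[17][12] = 9, so this is optimal.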